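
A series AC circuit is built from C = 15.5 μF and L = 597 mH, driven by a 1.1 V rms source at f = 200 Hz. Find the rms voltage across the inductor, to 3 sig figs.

1.18 V

ω = 2πf = 1257 rad/s
X_L = ωL = 750 Ω
X_C = 1/(ωC) = 51.3 Ω
Net reactance X = X_L − X_C = 699 Ω
Z = j699 Ω
|Z| = √(0² + 699²) = 699 Ω
I = V/|Z| = 1.57 mA
V_L = I·|Z_L| = 0.00157 × 750 = 1.18 V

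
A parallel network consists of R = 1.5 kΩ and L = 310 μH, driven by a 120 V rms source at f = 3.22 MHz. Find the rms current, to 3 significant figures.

ω = 2πf = 2.023e+07 rad/s
X_L = ωL = 6270 Ω
Parallel: admittances add. Y = 1/R + 1/(jωL)
Y = (0.000667 − j0.000159) S
|Y| = 0.000685 S → |Z| = 1/|Y| = 1460 Ω, ∠Z = −∠Y = 13.5°
I = V/|Z| = 120/1460 = 82.3 mA

82.3 mA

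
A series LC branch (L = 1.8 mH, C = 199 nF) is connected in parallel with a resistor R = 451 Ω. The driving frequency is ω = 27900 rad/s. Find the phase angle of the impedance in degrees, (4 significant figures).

X_L = ωL = 50.22 Ω
X_C = 1/(ωC) = 180.1 Ω
Branch 1: Z₁ = R = 451.0 Ω
Branch 2 (series LC): Z₂ = j(X_L − X_C) = −j129.9 Ω
Parallel: Z = Z₁Z₂/(Z₁+Z₂), |Z| = 124.8 Ω, ∠Z = -73.93°

-73.93°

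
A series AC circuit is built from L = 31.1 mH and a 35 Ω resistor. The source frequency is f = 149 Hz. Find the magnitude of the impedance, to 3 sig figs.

ω = 2πf = 936.2 rad/s
X_L = ωL = 29.1 Ω
Z = 35.0 + j29.1 Ω
|Z| = √(35.0² + 29.1²) = 45.5 Ω

45.5 Ω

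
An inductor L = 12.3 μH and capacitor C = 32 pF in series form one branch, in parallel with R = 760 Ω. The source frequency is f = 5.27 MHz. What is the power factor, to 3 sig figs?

ω = 2πf = 3.311e+07 rad/s
X_L = ωL = 407 Ω
X_C = 1/(ωC) = 944 Ω
Branch 1: Z₁ = R = 760 Ω
Branch 2 (series LC): Z₂ = j(X_L − X_C) = −j536 Ω
Parallel: Z = Z₁Z₂/(Z₁+Z₂), |Z| = 438 Ω, ∠Z = -54.8°
cos φ = cos(-54.8°) = 0.577

0.577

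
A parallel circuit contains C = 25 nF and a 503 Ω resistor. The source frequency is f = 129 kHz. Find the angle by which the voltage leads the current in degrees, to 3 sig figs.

-84.4°

ω = 2πf = 810500 rad/s
X_C = 1/(ωC) = 49.4 Ω
Parallel: admittances add. Y = 1/R + jωC
Y = (0.00199 + j0.0203) S
|Y| = 0.0204 S → |Z| = 1/|Y| = 49.1 Ω, ∠Z = −∠Y = -84.4°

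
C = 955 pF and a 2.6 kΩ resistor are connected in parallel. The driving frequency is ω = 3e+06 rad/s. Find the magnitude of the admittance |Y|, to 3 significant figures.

X_C = 1/(ωC) = 349 Ω
Parallel: admittances add. Y = 1/R + jωC
Y = (0.000385 + j0.00286) S
|Y| = 0.00289 S → |Z| = 1/|Y| = 346 Ω, ∠Z = −∠Y = -82.4°

2.89 mS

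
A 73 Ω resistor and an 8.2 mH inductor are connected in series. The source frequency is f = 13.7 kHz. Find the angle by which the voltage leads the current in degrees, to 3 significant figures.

84.1°

ω = 2πf = 86080 rad/s
X_L = ωL = 706 Ω
Z = 73.0 + j706 Ω
|Z| = √(73.0² + 706²) = 710 Ω
∠Z = arctan(706/73.0) = 84.1°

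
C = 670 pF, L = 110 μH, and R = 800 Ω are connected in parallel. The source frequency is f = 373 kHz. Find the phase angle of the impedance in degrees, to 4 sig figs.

ω = 2πf = 2.344e+06 rad/s
X_L = ωL = 257.8 Ω
X_C = 1/(ωC) = 636.8 Ω
Parallel: admittances add. Y = 1/R + 1/(jωL) + jωC
Y = (0.001250 − j0.002309) S
|Y| = 0.002625 S → |Z| = 1/|Y| = 380.9 Ω, ∠Z = −∠Y = 61.57°

61.57°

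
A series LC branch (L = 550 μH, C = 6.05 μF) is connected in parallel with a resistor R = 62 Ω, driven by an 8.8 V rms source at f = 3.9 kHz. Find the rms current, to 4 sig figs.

ω = 2πf = 24500 rad/s
X_L = ωL = 13.48 Ω
X_C = 1/(ωC) = 6.745 Ω
Branch 1: Z₁ = R = 62.00 Ω
Branch 2 (series LC): Z₂ = j(X_L − X_C) = j6.732 Ω
Parallel: Z = Z₁Z₂/(Z₁+Z₂), |Z| = 6.693 Ω, ∠Z = 83.80°
I = V/|Z| = 8.8/6.693 = 1.315 A

1.315 A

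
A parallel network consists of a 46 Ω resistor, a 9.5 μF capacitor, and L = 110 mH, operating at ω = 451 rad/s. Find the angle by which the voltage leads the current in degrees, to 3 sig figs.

X_L = ωL = 49.6 Ω
X_C = 1/(ωC) = 233 Ω
Parallel: admittances add. Y = 1/R + 1/(jωL) + jωC
Y = (0.0217 − j0.0159) S
|Y| = 0.0269 S → |Z| = 1/|Y| = 37.2 Ω, ∠Z = −∠Y = 36.1°

36.1°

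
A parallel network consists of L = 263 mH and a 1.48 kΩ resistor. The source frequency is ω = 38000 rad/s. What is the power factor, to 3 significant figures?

X_L = ωL = 9990 Ω
Parallel: admittances add. Y = 1/R + 1/(jωL)
Y = (0.000676 − j0.000100) S
|Y| = 0.000683 S → |Z| = 1/|Y| = 1460 Ω, ∠Z = −∠Y = 8.42°
cos φ = cos(8.42°) = 0.989

0.989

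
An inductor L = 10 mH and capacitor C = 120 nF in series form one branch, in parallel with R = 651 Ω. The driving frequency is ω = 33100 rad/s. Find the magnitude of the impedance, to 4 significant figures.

78.66 Ω

X_L = ωL = 331.0 Ω
X_C = 1/(ωC) = 251.8 Ω
Branch 1: Z₁ = R = 651.0 Ω
Branch 2 (series LC): Z₂ = j(X_L − X_C) = j79.24 Ω
Parallel: Z = Z₁Z₂/(Z₁+Z₂), |Z| = 78.66 Ω, ∠Z = 83.06°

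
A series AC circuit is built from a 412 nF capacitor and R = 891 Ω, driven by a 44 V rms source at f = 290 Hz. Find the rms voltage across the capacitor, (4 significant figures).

ω = 2πf = 1822 rad/s
X_C = 1/(ωC) = 1332 Ω
Z = 891.0 − j1332 Ω
|Z| = √(891.0² + 1332²) = 1603 Ω
I = V/|Z| = 27.46 mA
V_C = I·|Z_C| = 0.02746 × 1332 = 36.57 V

36.57 V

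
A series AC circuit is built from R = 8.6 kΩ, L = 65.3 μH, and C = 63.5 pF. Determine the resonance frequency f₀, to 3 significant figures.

2.47 MHz

ω₀ = 1/√(LC) = 1/√(6.53e-05 × 6.35e-11) = 1.553e+07 rad/s
f₀ = ω₀/(2π) = 2.47 MHz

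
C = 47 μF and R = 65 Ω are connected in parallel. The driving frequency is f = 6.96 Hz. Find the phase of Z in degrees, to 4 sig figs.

ω = 2πf = 43.73 rad/s
X_C = 1/(ωC) = 486.5 Ω
Parallel: admittances add. Y = 1/R + jωC
Y = (0.01538 + j0.002055) S
|Y| = 0.01552 S → |Z| = 1/|Y| = 64.43 Ω, ∠Z = −∠Y = -7.610°

-7.610°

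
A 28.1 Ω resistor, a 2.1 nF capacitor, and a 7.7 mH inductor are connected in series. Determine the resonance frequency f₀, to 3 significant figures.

ω₀ = 1/√(LC) = 1/√(0.0077 × 2.1e-09) = 248700 rad/s
f₀ = ω₀/(2π) = 39.6 kHz

39.6 kHz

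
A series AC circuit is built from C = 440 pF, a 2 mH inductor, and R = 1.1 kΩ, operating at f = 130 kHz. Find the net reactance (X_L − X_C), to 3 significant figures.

-1150 Ω

ω = 2πf = 816800 rad/s
X_L = ωL = 1630 Ω
X_C = 1/(ωC) = 2780 Ω
X = 1630 − 2780 = -1150 Ω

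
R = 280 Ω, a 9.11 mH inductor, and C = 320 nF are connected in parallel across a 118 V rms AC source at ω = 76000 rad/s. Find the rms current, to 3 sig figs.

X_L = ωL = 692 Ω
X_C = 1/(ωC) = 41.1 Ω
Parallel: admittances add. Y = 1/R + 1/(jωL) + jωC
Y = (0.00357 + j0.0229) S
|Y| = 0.0232 S → |Z| = 1/|Y| = 43.2 Ω, ∠Z = −∠Y = -81.1°
I = V/|Z| = 118/43.2 = 2.73 A

2.73 A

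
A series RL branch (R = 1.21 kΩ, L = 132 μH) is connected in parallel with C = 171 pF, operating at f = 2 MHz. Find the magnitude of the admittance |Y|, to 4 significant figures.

ω = 2πf = 1.257e+07 rad/s
X_L = ωL = 1659 Ω
X_C = 1/(ωC) = 465.4 Ω
Branch 1 (R+jX_L): Z₁ = 1210 + j1659 Ω, |Z₁| = 2053 Ω
Branch 2 (−jX_C): Z₂ = −j465.4 Ω
Parallel: Z = Z₁Z₂/(Z₁+Z₂), |Z| = 562.2 Ω, ∠Z = -80.71°
|Y| = 1/|Z| = 1.779 mS

1.779 mS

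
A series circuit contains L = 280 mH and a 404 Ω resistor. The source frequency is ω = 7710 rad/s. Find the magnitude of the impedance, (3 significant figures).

2200 Ω

X_L = ωL = 2160 Ω
Z = 404 + j2160 Ω
|Z| = √(404² + 2160²) = 2200 Ω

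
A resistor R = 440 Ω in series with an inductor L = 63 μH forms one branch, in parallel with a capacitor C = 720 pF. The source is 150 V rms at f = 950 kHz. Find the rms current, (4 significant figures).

515.4 mA

ω = 2πf = 5.969e+06 rad/s
X_L = ωL = 376.0 Ω
X_C = 1/(ωC) = 232.7 Ω
Branch 1 (R+jX_L): Z₁ = 440.0 + j376.0 Ω, |Z₁| = 578.8 Ω
Branch 2 (−jX_C): Z₂ = −j232.7 Ω
Parallel: Z = Z₁Z₂/(Z₁+Z₂), |Z| = 291.0 Ω, ∠Z = -67.53°
I = V/|Z| = 150/291.0 = 515.4 mA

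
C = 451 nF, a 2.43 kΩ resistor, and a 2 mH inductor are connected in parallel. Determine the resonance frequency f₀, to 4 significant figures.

5.299 kHz

ω₀ = 1/√(LC) = 1/√(0.002 × 4.51e-07) = 33300 rad/s
f₀ = ω₀/(2π) = 5.299 kHz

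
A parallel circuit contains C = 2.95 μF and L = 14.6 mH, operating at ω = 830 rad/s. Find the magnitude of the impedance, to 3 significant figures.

X_L = ωL = 12.1 Ω
X_C = 1/(ωC) = 408 Ω
Parallel: admittances add. Y = 1/(jωL) + jωC
Y = (0 − j0.0801) S
|Y| = 0.0801 S → |Z| = 1/|Y| = 12.5 Ω, ∠Z = −∠Y = 90.0°

12.5 Ω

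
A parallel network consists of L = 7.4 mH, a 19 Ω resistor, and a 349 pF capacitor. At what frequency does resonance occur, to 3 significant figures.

ω₀ = 1/√(LC) = 1/√(0.0074 × 3.49e-10) = 622300 rad/s
f₀ = ω₀/(2π) = 99.0 kHz

99.0 kHz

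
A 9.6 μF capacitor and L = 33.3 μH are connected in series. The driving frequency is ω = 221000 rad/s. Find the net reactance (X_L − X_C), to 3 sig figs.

6.89 Ω

X_L = ωL = 7.36 Ω
X_C = 1/(ωC) = 0.471 Ω
X = 7.36 − 0.471 = 6.89 Ω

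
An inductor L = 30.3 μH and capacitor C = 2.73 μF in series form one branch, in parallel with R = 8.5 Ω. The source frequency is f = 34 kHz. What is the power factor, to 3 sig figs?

0.488

ω = 2πf = 213600 rad/s
X_L = ωL = 6.47 Ω
X_C = 1/(ωC) = 1.71 Ω
Branch 1: Z₁ = R = 8.50 Ω
Branch 2 (series LC): Z₂ = j(X_L − X_C) = j4.76 Ω
Parallel: Z = Z₁Z₂/(Z₁+Z₂), |Z| = 4.15 Ω, ∠Z = 60.8°
cos φ = cos(60.8°) = 0.488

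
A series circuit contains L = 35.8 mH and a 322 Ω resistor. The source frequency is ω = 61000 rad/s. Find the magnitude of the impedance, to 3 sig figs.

X_L = ωL = 2180 Ω
Z = 322 + j2180 Ω
|Z| = √(322² + 2180²) = 2210 Ω

2210 Ω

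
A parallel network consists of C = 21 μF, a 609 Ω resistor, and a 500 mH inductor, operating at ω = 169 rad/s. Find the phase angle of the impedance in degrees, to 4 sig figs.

X_L = ωL = 84.50 Ω
X_C = 1/(ωC) = 281.8 Ω
Parallel: admittances add. Y = 1/R + 1/(jωL) + jωC
Y = (0.001642 − j0.008285) S
|Y| = 0.008446 S → |Z| = 1/|Y| = 118.4 Ω, ∠Z = −∠Y = 78.79°

78.79°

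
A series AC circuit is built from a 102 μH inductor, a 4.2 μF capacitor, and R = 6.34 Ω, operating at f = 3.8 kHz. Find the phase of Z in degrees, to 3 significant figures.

-49.9°

ω = 2πf = 23880 rad/s
X_L = ωL = 2.44 Ω
X_C = 1/(ωC) = 9.97 Ω
Net reactance X = X_L − X_C = -7.54 Ω
Z = 6.34 − j7.54 Ω
|Z| = √(6.34² + 7.54²) = 9.85 Ω
∠Z = arctan(-7.54/6.34) = -49.9°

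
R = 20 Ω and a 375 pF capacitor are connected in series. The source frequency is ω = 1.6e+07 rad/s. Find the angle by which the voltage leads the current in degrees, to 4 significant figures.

X_C = 1/(ωC) = 166.7 Ω
Z = 20.00 − j166.7 Ω
|Z| = √(20.00² + 166.7²) = 167.9 Ω
∠Z = arctan(-166.7/20.00) = -83.16°

-83.16°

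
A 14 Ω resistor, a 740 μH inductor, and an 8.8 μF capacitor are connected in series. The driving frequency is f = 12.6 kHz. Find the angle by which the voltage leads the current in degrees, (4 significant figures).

ω = 2πf = 79170 rad/s
X_L = ωL = 58.58 Ω
X_C = 1/(ωC) = 1.435 Ω
Net reactance X = X_L − X_C = 57.15 Ω
Z = 14.00 + j57.15 Ω
|Z| = √(14.00² + 57.15²) = 58.84 Ω
∠Z = arctan(57.15/14.00) = 76.24°

76.24°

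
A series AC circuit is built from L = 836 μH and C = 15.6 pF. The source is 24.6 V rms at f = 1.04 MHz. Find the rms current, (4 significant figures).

5.659 mA

ω = 2πf = 6.535e+06 rad/s
X_L = ωL = 5463 Ω
X_C = 1/(ωC) = 9810 Ω
Net reactance X = X_L − X_C = -4347 Ω
Z = − j4347 Ω
|Z| = √(0² + 4347²) = 4347 Ω
I = V/|Z| = 24.6/4347 = 5.659 mA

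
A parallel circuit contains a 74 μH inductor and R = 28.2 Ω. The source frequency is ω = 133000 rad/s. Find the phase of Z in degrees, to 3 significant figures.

X_L = ωL = 9.84 Ω
Parallel: admittances add. Y = 1/R + 1/(jωL)
Y = (0.0355 − j0.102) S
|Y| = 0.108 S → |Z| = 1/|Y| = 9.29 Ω, ∠Z = −∠Y = 70.8°

70.8°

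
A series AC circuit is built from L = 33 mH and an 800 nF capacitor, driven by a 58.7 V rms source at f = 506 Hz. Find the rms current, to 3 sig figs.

ω = 2πf = 3179 rad/s
X_L = ωL = 105 Ω
X_C = 1/(ωC) = 393 Ω
Net reactance X = X_L − X_C = -288 Ω
Z = − j288 Ω
|Z| = √(0² + 288²) = 288 Ω
I = V/|Z| = 58.7/288 = 204 mA

204 mA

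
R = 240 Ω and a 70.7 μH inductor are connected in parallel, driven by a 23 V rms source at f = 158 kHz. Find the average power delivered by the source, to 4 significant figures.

2.204 W

ω = 2πf = 992700 rad/s
X_L = ωL = 70.19 Ω
Parallel: admittances add. Y = 1/R + 1/(jωL)
Y = (0.004167 − j0.01425) S
|Y| = 0.01484 S → |Z| = 1/|Y| = 67.37 Ω, ∠Z = −∠Y = 73.70°
I = V/|Z| = 341.4 mA
P = VI cos φ = 23 × 0.3414 × cos(73.70°) = 2.204 W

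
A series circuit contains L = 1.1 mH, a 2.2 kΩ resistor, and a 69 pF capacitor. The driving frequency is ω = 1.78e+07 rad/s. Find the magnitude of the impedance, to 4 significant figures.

X_L = ωL = 19580 Ω
X_C = 1/(ωC) = 814.2 Ω
Net reactance X = X_L − X_C = 18770 Ω
Z = 2200 + j18770 Ω
|Z| = √(2200² + 18770²) = 18890 Ω

18890 Ω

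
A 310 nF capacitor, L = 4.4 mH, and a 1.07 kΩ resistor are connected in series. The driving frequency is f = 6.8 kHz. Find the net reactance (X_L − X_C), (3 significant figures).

ω = 2πf = 42730 rad/s
X_L = ωL = 188 Ω
X_C = 1/(ωC) = 75.5 Ω
X = 188 − 75.5 = 112 Ω

112 Ω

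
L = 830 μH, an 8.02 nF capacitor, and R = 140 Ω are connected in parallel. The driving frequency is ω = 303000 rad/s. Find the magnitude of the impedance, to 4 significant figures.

X_L = ωL = 251.5 Ω
X_C = 1/(ωC) = 411.5 Ω
Parallel: admittances add. Y = 1/R + 1/(jωL) + jωC
Y = (0.007143 − j0.001546) S
|Y| = 0.007308 S → |Z| = 1/|Y| = 136.8 Ω, ∠Z = −∠Y = 12.21°

136.8 Ω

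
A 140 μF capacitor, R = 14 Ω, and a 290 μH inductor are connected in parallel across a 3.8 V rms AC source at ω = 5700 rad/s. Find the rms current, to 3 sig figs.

782 mA

X_L = ωL = 1.65 Ω
X_C = 1/(ωC) = 1.25 Ω
Parallel: admittances add. Y = 1/R + 1/(jωL) + jωC
Y = (0.0714 + j0.193) S
|Y| = 0.206 S → |Z| = 1/|Y| = 4.86 Ω, ∠Z = −∠Y = -69.7°
I = V/|Z| = 3.8/4.86 = 782 mA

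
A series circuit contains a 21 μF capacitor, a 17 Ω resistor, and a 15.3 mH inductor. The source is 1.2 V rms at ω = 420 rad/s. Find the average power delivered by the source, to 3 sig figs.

2.09 mW

X_L = ωL = 6.43 Ω
X_C = 1/(ωC) = 113 Ω
Net reactance X = X_L − X_C = -107 Ω
Z = 17.0 − j107 Ω
|Z| = √(17.0² + 107²) = 108 Ω
∠Z = arctan(-107/17.0) = -81.0°
I = V/|Z| = 11.1 mA
P = VI cos φ = 1.2 × 0.0111 × cos(-81.0°) = 2.09 mW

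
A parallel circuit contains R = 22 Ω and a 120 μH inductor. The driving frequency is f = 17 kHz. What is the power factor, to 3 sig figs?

ω = 2πf = 106800 rad/s
X_L = ωL = 12.8 Ω
Parallel: admittances add. Y = 1/R + 1/(jωL)
Y = (0.0455 − j0.0780) S
|Y| = 0.0903 S → |Z| = 1/|Y| = 11.1 Ω, ∠Z = −∠Y = 59.8°
cos φ = cos(59.8°) = 0.503

0.503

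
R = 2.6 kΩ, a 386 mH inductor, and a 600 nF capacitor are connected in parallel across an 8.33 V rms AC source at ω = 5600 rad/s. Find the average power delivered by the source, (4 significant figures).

X_L = ωL = 2162 Ω
X_C = 1/(ωC) = 297.6 Ω
Parallel: admittances add. Y = 1/R + 1/(jωL) + jωC
Y = (0.0003846 + j0.002897) S
|Y| = 0.002923 S → |Z| = 1/|Y| = 342.1 Ω, ∠Z = −∠Y = -82.44°
I = V/|Z| = 24.35 mA
P = VI cos φ = 8.33 × 0.02435 × cos(-82.44°) = 26.69 mW

26.69 mW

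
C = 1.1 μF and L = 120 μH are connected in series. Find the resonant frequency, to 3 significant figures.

ω₀ = 1/√(LC) = 1/√(0.00012 × 1.1e-06) = 87040 rad/s
f₀ = ω₀/(2π) = 13.9 kHz

13.9 kHz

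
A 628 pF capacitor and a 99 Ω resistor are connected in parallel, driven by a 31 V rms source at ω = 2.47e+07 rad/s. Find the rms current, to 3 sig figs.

X_C = 1/(ωC) = 64.5 Ω
Parallel: admittances add. Y = 1/R + jωC
Y = (0.0101 + j0.0155) S
|Y| = 0.0185 S → |Z| = 1/|Y| = 54.0 Ω, ∠Z = −∠Y = -56.9°
I = V/|Z| = 31/54.0 = 574 mA

574 mA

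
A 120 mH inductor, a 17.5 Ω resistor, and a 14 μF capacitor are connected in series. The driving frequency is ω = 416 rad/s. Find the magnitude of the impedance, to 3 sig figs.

X_L = ωL = 49.9 Ω
X_C = 1/(ωC) = 172 Ω
Net reactance X = X_L − X_C = -122 Ω
Z = 17.5 − j122 Ω
|Z| = √(17.5² + 122²) = 123 Ω

123 Ω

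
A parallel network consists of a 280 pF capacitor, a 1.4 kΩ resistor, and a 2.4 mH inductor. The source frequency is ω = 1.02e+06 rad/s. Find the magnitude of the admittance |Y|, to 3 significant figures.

725 μS

X_L = ωL = 2450 Ω
X_C = 1/(ωC) = 3500 Ω
Parallel: admittances add. Y = 1/R + 1/(jωL) + jωC
Y = (0.000714 − j0.000123) S
|Y| = 0.000725 S → |Z| = 1/|Y| = 1380 Ω, ∠Z = −∠Y = 9.76°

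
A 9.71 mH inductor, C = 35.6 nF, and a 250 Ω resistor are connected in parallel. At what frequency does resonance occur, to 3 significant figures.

ω₀ = 1/√(LC) = 1/√(0.00971 × 3.56e-08) = 53790 rad/s
f₀ = ω₀/(2π) = 8.56 kHz

8.56 kHz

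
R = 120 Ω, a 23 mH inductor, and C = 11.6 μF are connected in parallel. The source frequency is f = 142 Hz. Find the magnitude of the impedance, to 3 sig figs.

25.5 Ω

ω = 2πf = 892.2 rad/s
X_L = ωL = 20.5 Ω
X_C = 1/(ωC) = 96.6 Ω
Parallel: admittances add. Y = 1/R + 1/(jωL) + jωC
Y = (0.00833 − j0.0384) S
|Y| = 0.0393 S → |Z| = 1/|Y| = 25.5 Ω, ∠Z = −∠Y = 77.8°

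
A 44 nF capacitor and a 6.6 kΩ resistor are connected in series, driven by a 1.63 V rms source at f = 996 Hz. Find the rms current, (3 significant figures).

ω = 2πf = 6258 rad/s
X_C = 1/(ωC) = 3630 Ω
Z = 6600 − j3630 Ω
|Z| = √(6600² + 3630²) = 7530 Ω
I = V/|Z| = 1.63/7530 = 216 μA

216 μA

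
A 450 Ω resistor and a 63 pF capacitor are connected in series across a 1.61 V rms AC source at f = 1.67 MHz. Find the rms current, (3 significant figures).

1.02 mA

ω = 2πf = 1.049e+07 rad/s
X_C = 1/(ωC) = 1510 Ω
Z = 450 − j1510 Ω
|Z| = √(450² + 1510²) = 1580 Ω
I = V/|Z| = 1.61/1580 = 1.02 mA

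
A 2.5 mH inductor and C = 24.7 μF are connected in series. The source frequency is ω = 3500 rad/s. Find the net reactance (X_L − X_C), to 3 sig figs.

X_L = ωL = 8.75 Ω
X_C = 1/(ωC) = 11.6 Ω
X = 8.75 − 11.6 = -2.82 Ω

-2.82 Ω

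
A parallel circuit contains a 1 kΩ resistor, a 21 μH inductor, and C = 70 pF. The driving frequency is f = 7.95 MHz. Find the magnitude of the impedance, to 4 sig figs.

365.9 Ω

ω = 2πf = 4.995e+07 rad/s
X_L = ωL = 1049 Ω
X_C = 1/(ωC) = 286.0 Ω
Parallel: admittances add. Y = 1/R + 1/(jωL) + jωC
Y = (0.001000 + j0.002543) S
|Y| = 0.002733 S → |Z| = 1/|Y| = 365.9 Ω, ∠Z = −∠Y = -68.54°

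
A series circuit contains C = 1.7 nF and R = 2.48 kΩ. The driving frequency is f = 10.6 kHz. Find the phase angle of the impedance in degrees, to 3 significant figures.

-74.3°

ω = 2πf = 66600 rad/s
X_C = 1/(ωC) = 8830 Ω
Z = 2480 − j8830 Ω
|Z| = √(2480² + 8830²) = 9170 Ω
∠Z = arctan(-8830/2480) = -74.3°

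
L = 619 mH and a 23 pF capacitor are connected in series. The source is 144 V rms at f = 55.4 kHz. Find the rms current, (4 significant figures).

ω = 2πf = 348100 rad/s
X_L = ωL = 215500 Ω
X_C = 1/(ωC) = 124900 Ω
Net reactance X = X_L − X_C = 90560 Ω
Z = j90560 Ω
|Z| = √(0² + 90560²) = 90560 Ω
I = V/|Z| = 144/90560 = 1.590 mA

1.590 mA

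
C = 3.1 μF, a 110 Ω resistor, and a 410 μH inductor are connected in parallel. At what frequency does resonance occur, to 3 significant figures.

4.46 kHz

ω₀ = 1/√(LC) = 1/√(0.00041 × 3.1e-06) = 28050 rad/s
f₀ = ω₀/(2π) = 4.46 kHz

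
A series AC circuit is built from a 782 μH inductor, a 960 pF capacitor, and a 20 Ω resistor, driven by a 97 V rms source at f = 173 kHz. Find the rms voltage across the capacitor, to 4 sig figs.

844.2 V

ω = 2πf = 1.087e+06 rad/s
X_L = ωL = 850.0 Ω
X_C = 1/(ωC) = 958.3 Ω
Net reactance X = X_L − X_C = -108.3 Ω
Z = 20.00 − j108.3 Ω
|Z| = √(20.00² + 108.3²) = 110.1 Ω
I = V/|Z| = 881.0 mA
V_C = I·|Z_C| = 0.8810 × 958.3 = 844.2 V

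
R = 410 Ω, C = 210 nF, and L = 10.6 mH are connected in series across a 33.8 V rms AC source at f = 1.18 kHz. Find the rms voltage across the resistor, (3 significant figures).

19.9 V

ω = 2πf = 7414 rad/s
X_L = ωL = 78.6 Ω
X_C = 1/(ωC) = 642 Ω
Net reactance X = X_L − X_C = -564 Ω
Z = 410 − j564 Ω
|Z| = √(410² + 564²) = 697 Ω
I = V/|Z| = 48.5 mA
V_R = I·|Z_R| = 0.0485 × 410 = 19.9 V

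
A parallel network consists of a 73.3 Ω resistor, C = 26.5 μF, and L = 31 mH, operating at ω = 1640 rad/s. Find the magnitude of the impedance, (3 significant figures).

X_L = ωL = 50.8 Ω
X_C = 1/(ωC) = 23.0 Ω
Parallel: admittances add. Y = 1/R + 1/(jωL) + jωC
Y = (0.0136 + j0.0238) S
|Y| = 0.0274 S → |Z| = 1/|Y| = 36.5 Ω, ∠Z = −∠Y = -60.2°

36.5 Ω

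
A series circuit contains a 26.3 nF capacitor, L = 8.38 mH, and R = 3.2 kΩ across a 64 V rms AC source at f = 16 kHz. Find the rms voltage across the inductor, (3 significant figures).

16.7 V

ω = 2πf = 100500 rad/s
X_L = ωL = 842 Ω
X_C = 1/(ωC) = 378 Ω
Net reactance X = X_L − X_C = 464 Ω
Z = 3200 + j464 Ω
|Z| = √(3200² + 464²) = 3230 Ω
I = V/|Z| = 19.8 mA
V_L = I·|Z_L| = 0.0198 × 842 = 16.7 V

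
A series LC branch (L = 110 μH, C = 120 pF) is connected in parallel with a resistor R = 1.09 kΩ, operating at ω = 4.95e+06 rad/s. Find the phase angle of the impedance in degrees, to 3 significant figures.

X_L = ωL = 544 Ω
X_C = 1/(ωC) = 1680 Ω
Branch 1: Z₁ = R = 1090 Ω
Branch 2 (series LC): Z₂ = j(X_L − X_C) = −j1140 Ω
Parallel: Z = Z₁Z₂/(Z₁+Z₂), |Z| = 787 Ω, ∠Z = -43.7°

-43.7°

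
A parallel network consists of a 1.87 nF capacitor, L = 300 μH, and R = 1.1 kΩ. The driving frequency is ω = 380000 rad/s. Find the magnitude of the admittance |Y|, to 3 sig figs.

X_L = ωL = 114 Ω
X_C = 1/(ωC) = 1410 Ω
Parallel: admittances add. Y = 1/R + 1/(jωL) + jωC
Y = (0.000909 − j0.00806) S
|Y| = 0.00811 S → |Z| = 1/|Y| = 123 Ω, ∠Z = −∠Y = 83.6°

8.11 mS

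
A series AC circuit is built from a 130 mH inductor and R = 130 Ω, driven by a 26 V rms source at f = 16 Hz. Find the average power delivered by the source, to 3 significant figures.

ω = 2πf = 100.5 rad/s
X_L = ωL = 13.1 Ω
Z = 130 + j13.1 Ω
|Z| = √(130² + 13.1²) = 131 Ω
∠Z = arctan(13.1/130) = 5.74°
I = V/|Z| = 199 mA
P = VI cos φ = 26 × 0.199 × cos(5.74°) = 5.15 W

5.15 W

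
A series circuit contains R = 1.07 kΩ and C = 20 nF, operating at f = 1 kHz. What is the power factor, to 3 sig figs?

0.133

ω = 2πf = 6283 rad/s
X_C = 1/(ωC) = 7960 Ω
Z = 1070 − j7960 Ω
|Z| = √(1070² + 7960²) = 8030 Ω
∠Z = arctan(-7960/1070) = -82.3°
cos φ = cos(-82.3°) = 0.133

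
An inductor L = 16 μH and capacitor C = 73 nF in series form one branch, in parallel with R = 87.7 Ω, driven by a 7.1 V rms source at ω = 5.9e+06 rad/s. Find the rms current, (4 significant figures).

111.8 mA

X_L = ωL = 94.40 Ω
X_C = 1/(ωC) = 2.322 Ω
Branch 1: Z₁ = R = 87.70 Ω
Branch 2 (series LC): Z₂ = j(X_L − X_C) = j92.08 Ω
Parallel: Z = Z₁Z₂/(Z₁+Z₂), |Z| = 63.50 Ω, ∠Z = 43.60°
I = V/|Z| = 7.1/63.50 = 111.8 mA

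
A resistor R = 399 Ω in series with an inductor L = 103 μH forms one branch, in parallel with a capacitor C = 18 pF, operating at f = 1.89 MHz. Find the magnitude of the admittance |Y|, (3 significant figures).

578 μS

ω = 2πf = 1.188e+07 rad/s
X_L = ωL = 1220 Ω
X_C = 1/(ωC) = 4680 Ω
Branch 1 (R+jX_L): Z₁ = 399 + j1220 Ω, |Z₁| = 1290 Ω
Branch 2 (−jX_C): Z₂ = −j4680 Ω
Parallel: Z = Z₁Z₂/(Z₁+Z₂), |Z| = 1730 Ω, ∠Z = 65.3°
|Y| = 1/|Z| = 578 μS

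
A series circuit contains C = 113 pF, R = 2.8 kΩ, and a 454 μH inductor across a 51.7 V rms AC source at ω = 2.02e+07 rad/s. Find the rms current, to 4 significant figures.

5.638 mA

X_L = ωL = 9171 Ω
X_C = 1/(ωC) = 438.1 Ω
Net reactance X = X_L − X_C = 8733 Ω
Z = 2800 + j8733 Ω
|Z| = √(2800² + 8733²) = 9171 Ω
I = V/|Z| = 51.7/9171 = 5.638 mA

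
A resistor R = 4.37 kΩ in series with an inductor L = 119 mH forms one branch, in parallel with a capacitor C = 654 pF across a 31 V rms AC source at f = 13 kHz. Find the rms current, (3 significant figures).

1.55 mA

ω = 2πf = 81680 rad/s
X_L = ωL = 9720 Ω
X_C = 1/(ωC) = 18700 Ω
Branch 1 (R+jX_L): Z₁ = 4370 + j9720 Ω, |Z₁| = 10700 Ω
Branch 2 (−jX_C): Z₂ = −j18700 Ω
Parallel: Z = Z₁Z₂/(Z₁+Z₂), |Z| = 19900 Ω, ∠Z = 39.9°
I = V/|Z| = 31/19900 = 1.55 mA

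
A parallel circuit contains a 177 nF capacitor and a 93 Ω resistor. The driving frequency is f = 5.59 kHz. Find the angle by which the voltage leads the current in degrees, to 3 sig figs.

-30.0°

ω = 2πf = 35120 rad/s
X_C = 1/(ωC) = 161 Ω
Parallel: admittances add. Y = 1/R + jωC
Y = (0.0108 + j0.00622) S
|Y| = 0.0124 S → |Z| = 1/|Y| = 80.5 Ω, ∠Z = −∠Y = -30.0°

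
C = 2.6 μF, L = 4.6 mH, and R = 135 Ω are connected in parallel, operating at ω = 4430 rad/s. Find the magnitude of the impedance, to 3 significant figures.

X_L = ωL = 20.4 Ω
X_C = 1/(ωC) = 86.8 Ω
Parallel: admittances add. Y = 1/R + 1/(jωL) + jωC
Y = (0.00741 − j0.0376) S
|Y| = 0.0383 S → |Z| = 1/|Y| = 26.1 Ω, ∠Z = −∠Y = 78.8°

26.1 Ω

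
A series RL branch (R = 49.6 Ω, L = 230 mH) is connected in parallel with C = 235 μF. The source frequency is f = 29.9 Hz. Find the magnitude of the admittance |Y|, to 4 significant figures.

ω = 2πf = 187.9 rad/s
X_L = ωL = 43.21 Ω
X_C = 1/(ωC) = 22.65 Ω
Branch 1 (R+jX_L): Z₁ = 49.60 + j43.21 Ω, |Z₁| = 65.78 Ω
Branch 2 (−jX_C): Z₂ = −j22.65 Ω
Parallel: Z = Z₁Z₂/(Z₁+Z₂), |Z| = 27.75 Ω, ∠Z = -71.45°
|Y| = 1/|Z| = 36.03 mS

36.03 mS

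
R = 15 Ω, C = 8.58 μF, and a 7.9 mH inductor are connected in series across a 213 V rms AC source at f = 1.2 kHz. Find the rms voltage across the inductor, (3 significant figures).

272 V

ω = 2πf = 7540 rad/s
X_L = ωL = 59.6 Ω
X_C = 1/(ωC) = 15.5 Ω
Net reactance X = X_L − X_C = 44.1 Ω
Z = 15.0 + j44.1 Ω
|Z| = √(15.0² + 44.1²) = 46.6 Ω
I = V/|Z| = 4.57 A
V_L = I·|Z_L| = 4.57 × 59.6 = 272 V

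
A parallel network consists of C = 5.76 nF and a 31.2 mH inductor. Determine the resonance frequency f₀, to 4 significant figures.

11.87 kHz

ω₀ = 1/√(LC) = 1/√(0.0312 × 5.76e-09) = 74600 rad/s
f₀ = ω₀/(2π) = 11.87 kHz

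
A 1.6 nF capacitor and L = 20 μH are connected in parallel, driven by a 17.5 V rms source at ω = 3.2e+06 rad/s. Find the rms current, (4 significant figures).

X_L = ωL = 64.00 Ω
X_C = 1/(ωC) = 195.3 Ω
Parallel: admittances add. Y = 1/(jωL) + jωC
Y = (0 − j0.01051) S
|Y| = 0.01051 S → |Z| = 1/|Y| = 95.19 Ω, ∠Z = −∠Y = 90.00°
I = V/|Z| = 17.5/95.19 = 183.8 mA

183.8 mA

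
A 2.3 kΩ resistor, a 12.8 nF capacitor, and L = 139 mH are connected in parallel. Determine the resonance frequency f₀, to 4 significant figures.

ω₀ = 1/√(LC) = 1/√(0.139 × 1.28e-08) = 23710 rad/s
f₀ = ω₀/(2π) = 3.773 kHz

3.773 kHz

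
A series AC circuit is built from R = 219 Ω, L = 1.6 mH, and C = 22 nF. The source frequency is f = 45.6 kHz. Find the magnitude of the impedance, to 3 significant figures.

371 Ω

ω = 2πf = 286500 rad/s
X_L = ωL = 458 Ω
X_C = 1/(ωC) = 159 Ω
Net reactance X = X_L − X_C = 300 Ω
Z = 219 + j300 Ω
|Z| = √(219² + 300²) = 371 Ω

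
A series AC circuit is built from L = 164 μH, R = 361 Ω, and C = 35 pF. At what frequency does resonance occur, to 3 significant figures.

ω₀ = 1/√(LC) = 1/√(0.000164 × 3.5e-11) = 1.32e+07 rad/s
f₀ = ω₀/(2π) = 2.10 MHz

2.10 MHz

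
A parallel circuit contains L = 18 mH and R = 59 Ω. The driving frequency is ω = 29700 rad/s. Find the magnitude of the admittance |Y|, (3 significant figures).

17.1 mS

X_L = ωL = 535 Ω
Parallel: admittances add. Y = 1/R + 1/(jωL)
Y = (0.0169 − j0.00187) S
|Y| = 0.0171 S → |Z| = 1/|Y| = 58.6 Ω, ∠Z = −∠Y = 6.30°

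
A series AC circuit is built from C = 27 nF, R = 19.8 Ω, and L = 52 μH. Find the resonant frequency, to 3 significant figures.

ω₀ = 1/√(LC) = 1/√(5.2e-05 × 2.7e-08) = 843900 rad/s
f₀ = ω₀/(2π) = 134 kHz

134 kHz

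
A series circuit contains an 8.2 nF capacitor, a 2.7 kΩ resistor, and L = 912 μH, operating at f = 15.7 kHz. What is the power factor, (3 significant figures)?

ω = 2πf = 98650 rad/s
X_L = ωL = 90.0 Ω
X_C = 1/(ωC) = 1240 Ω
Net reactance X = X_L − X_C = -1150 Ω
Z = 2700 − j1150 Ω
|Z| = √(2700² + 1150²) = 2930 Ω
∠Z = arctan(-1150/2700) = -23.0°
cos φ = cos(-23.0°) = 0.920

0.920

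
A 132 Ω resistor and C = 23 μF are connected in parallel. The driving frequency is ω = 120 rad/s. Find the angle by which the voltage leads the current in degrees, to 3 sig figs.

X_C = 1/(ωC) = 362 Ω
Parallel: admittances add. Y = 1/R + jωC
Y = (0.00758 + j0.00276) S
|Y| = 0.00806 S → |Z| = 1/|Y| = 124 Ω, ∠Z = −∠Y = -20.0°

-20.0°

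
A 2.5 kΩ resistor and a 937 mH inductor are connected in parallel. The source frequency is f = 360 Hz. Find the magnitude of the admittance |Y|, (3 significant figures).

ω = 2πf = 2262 rad/s
X_L = ωL = 2120 Ω
Parallel: admittances add. Y = 1/R + 1/(jωL)
Y = (0.000400 − j0.000472) S
|Y| = 0.000619 S → |Z| = 1/|Y| = 1620 Ω, ∠Z = −∠Y = 49.7°

619 μS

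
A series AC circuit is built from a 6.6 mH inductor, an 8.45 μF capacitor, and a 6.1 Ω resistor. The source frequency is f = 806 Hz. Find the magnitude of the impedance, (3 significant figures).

ω = 2πf = 5064 rad/s
X_L = ωL = 33.4 Ω
X_C = 1/(ωC) = 23.4 Ω
Net reactance X = X_L − X_C = 10.1 Ω
Z = 6.10 + j10.1 Ω
|Z| = √(6.10² + 10.1²) = 11.8 Ω

11.8 Ω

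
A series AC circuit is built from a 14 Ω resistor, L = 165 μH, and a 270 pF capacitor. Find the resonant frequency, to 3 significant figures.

ω₀ = 1/√(LC) = 1/√(0.000165 × 2.7e-10) = 4.738e+06 rad/s
f₀ = ω₀/(2π) = 754 kHz

754 kHz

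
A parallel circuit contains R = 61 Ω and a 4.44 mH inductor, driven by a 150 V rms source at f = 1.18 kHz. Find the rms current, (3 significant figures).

ω = 2πf = 7414 rad/s
X_L = ωL = 32.9 Ω
Parallel: admittances add. Y = 1/R + 1/(jωL)
Y = (0.0164 − j0.0304) S
|Y| = 0.0345 S → |Z| = 1/|Y| = 29.0 Ω, ∠Z = −∠Y = 61.6°
I = V/|Z| = 150/29.0 = 5.18 A

5.18 A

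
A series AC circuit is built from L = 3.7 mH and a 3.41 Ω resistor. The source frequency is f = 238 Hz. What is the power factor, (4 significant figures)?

0.5247

ω = 2πf = 1495 rad/s
X_L = ωL = 5.533 Ω
Z = 3.410 + j5.533 Ω
|Z| = √(3.410² + 5.533²) = 6.499 Ω
∠Z = arctan(5.533/3.410) = 58.35°
cos φ = cos(58.35°) = 0.5247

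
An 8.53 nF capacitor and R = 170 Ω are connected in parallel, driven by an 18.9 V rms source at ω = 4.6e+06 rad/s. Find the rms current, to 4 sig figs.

X_C = 1/(ωC) = 25.49 Ω
Parallel: admittances add. Y = 1/R + jωC
Y = (0.005882 + j0.03924) S
|Y| = 0.03968 S → |Z| = 1/|Y| = 25.20 Ω, ∠Z = −∠Y = -81.47°
I = V/|Z| = 18.9/25.20 = 749.9 mA

749.9 mA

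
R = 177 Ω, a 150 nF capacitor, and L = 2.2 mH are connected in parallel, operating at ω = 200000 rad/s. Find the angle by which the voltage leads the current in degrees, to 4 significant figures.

-78.48°

X_L = ωL = 440.0 Ω
X_C = 1/(ωC) = 33.33 Ω
Parallel: admittances add. Y = 1/R + 1/(jωL) + jωC
Y = (0.005650 + j0.02773) S
|Y| = 0.02830 S → |Z| = 1/|Y| = 35.34 Ω, ∠Z = −∠Y = -78.48°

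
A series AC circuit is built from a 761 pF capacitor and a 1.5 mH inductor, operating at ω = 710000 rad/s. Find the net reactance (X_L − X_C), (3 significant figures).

-786 Ω

X_L = ωL = 1060 Ω
X_C = 1/(ωC) = 1850 Ω
X = 1060 − 1850 = -786 Ω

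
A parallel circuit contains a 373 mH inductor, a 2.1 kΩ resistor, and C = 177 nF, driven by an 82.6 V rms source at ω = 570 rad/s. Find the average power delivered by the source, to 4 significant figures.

X_L = ωL = 212.6 Ω
X_C = 1/(ωC) = 9912 Ω
Parallel: admittances add. Y = 1/R + 1/(jωL) + jωC
Y = (0.0004762 − j0.004603) S
|Y| = 0.004627 S → |Z| = 1/|Y| = 216.1 Ω, ∠Z = −∠Y = 84.09°
I = V/|Z| = 382.2 mA
P = VI cos φ = 82.6 × 0.3822 × cos(84.09°) = 3.249 W

3.249 W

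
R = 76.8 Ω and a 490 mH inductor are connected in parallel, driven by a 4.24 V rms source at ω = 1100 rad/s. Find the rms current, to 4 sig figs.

55.77 mA

X_L = ωL = 539.0 Ω
Parallel: admittances add. Y = 1/R + 1/(jωL)
Y = (0.01302 − j0.001855) S
|Y| = 0.01315 S → |Z| = 1/|Y| = 76.03 Ω, ∠Z = −∠Y = 8.109°
I = V/|Z| = 4.24/76.03 = 55.77 mA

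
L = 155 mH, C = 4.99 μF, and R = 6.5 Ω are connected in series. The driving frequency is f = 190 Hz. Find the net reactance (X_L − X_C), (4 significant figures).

ω = 2πf = 1194 rad/s
X_L = ωL = 185.0 Ω
X_C = 1/(ωC) = 167.9 Ω
X = 185.0 − 167.9 = 17.17 Ω

17.17 Ω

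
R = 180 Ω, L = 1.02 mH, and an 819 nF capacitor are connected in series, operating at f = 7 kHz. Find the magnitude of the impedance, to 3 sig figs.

ω = 2πf = 43980 rad/s
X_L = ωL = 44.9 Ω
X_C = 1/(ωC) = 27.8 Ω
Net reactance X = X_L − X_C = 17.1 Ω
Z = 180 + j17.1 Ω
|Z| = √(180² + 17.1²) = 181 Ω

181 Ω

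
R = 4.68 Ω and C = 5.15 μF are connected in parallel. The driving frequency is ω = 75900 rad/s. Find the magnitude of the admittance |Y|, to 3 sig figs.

X_C = 1/(ωC) = 2.56 Ω
Parallel: admittances add. Y = 1/R + jωC
Y = (0.214 + j0.391) S
|Y| = 0.445 S → |Z| = 1/|Y| = 2.24 Ω, ∠Z = −∠Y = -61.3°

445 mS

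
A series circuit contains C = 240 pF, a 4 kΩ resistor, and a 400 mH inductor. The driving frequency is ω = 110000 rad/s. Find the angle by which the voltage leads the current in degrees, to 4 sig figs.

X_L = ωL = 44000 Ω
X_C = 1/(ωC) = 37880 Ω
Net reactance X = X_L − X_C = 6121 Ω
Z = 4000 + j6121 Ω
|Z| = √(4000² + 6121²) = 7312 Ω
∠Z = arctan(6121/4000) = 56.84°

56.84°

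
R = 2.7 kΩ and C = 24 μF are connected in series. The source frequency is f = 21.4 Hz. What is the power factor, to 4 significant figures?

0.9935

ω = 2πf = 134.5 rad/s
X_C = 1/(ωC) = 309.9 Ω
Z = 2700 − j309.9 Ω
|Z| = √(2700² + 309.9²) = 2718 Ω
∠Z = arctan(-309.9/2700) = -6.547°
cos φ = cos(-6.547°) = 0.9935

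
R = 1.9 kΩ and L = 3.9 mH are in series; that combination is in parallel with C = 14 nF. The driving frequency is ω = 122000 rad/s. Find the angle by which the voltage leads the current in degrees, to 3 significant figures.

-72.6°

X_L = ωL = 476 Ω
X_C = 1/(ωC) = 585 Ω
Branch 1 (R+jX_L): Z₁ = 1900 + j476 Ω, |Z₁| = 1960 Ω
Branch 2 (−jX_C): Z₂ = −j585 Ω
Parallel: Z = Z₁Z₂/(Z₁+Z₂), |Z| = 603 Ω, ∠Z = -72.6°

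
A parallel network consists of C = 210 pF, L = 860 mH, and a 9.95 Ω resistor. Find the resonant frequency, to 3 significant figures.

11.8 kHz

ω₀ = 1/√(LC) = 1/√(0.86 × 2.1e-10) = 74410 rad/s
f₀ = ω₀/(2π) = 11.8 kHz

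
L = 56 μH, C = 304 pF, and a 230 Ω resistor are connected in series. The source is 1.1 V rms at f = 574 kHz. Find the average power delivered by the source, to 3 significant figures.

499 μW

ω = 2πf = 3.607e+06 rad/s
X_L = ωL = 202 Ω
X_C = 1/(ωC) = 912 Ω
Net reactance X = X_L − X_C = -710 Ω
Z = 230 − j710 Ω
|Z| = √(230² + 710²) = 746 Ω
∠Z = arctan(-710/230) = -72.1°
I = V/|Z| = 1.47 mA
P = VI cos φ = 1.1 × 0.00147 × cos(-72.1°) = 499 μW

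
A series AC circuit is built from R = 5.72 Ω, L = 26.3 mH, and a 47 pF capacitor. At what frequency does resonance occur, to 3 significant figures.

143 kHz

ω₀ = 1/√(LC) = 1/√(0.0263 × 4.7e-11) = 899400 rad/s
f₀ = ω₀/(2π) = 143 kHz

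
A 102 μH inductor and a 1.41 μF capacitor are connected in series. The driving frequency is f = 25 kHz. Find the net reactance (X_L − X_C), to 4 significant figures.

ω = 2πf = 157100 rad/s
X_L = ωL = 16.02 Ω
X_C = 1/(ωC) = 4.515 Ω
X = 16.02 − 4.515 = 11.51 Ω

11.51 Ω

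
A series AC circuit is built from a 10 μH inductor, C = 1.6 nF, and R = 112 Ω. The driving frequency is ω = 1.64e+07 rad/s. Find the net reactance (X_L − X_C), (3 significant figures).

126 Ω

X_L = ωL = 164 Ω
X_C = 1/(ωC) = 38.1 Ω
X = 164 − 38.1 = 126 Ω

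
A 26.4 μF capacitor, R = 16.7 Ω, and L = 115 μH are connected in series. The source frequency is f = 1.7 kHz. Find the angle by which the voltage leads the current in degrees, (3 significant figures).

ω = 2πf = 10680 rad/s
X_L = ωL = 1.23 Ω
X_C = 1/(ωC) = 3.55 Ω
Net reactance X = X_L − X_C = -2.32 Ω
Z = 16.7 − j2.32 Ω
|Z| = √(16.7² + 2.32²) = 16.9 Ω
∠Z = arctan(-2.32/16.7) = -7.90°

-7.90°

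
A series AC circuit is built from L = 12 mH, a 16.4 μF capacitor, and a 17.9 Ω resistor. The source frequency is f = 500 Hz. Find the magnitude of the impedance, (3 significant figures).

25.6 Ω

ω = 2πf = 3142 rad/s
X_L = ωL = 37.7 Ω
X_C = 1/(ωC) = 19.4 Ω
Net reactance X = X_L − X_C = 18.3 Ω
Z = 17.9 + j18.3 Ω
|Z| = √(17.9² + 18.3²) = 25.6 Ω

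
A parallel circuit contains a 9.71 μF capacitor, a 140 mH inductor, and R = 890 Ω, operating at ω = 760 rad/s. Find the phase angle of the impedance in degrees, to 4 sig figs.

X_L = ωL = 106.4 Ω
X_C = 1/(ωC) = 135.5 Ω
Parallel: admittances add. Y = 1/R + 1/(jωL) + jωC
Y = (0.001124 − j0.002019) S
|Y| = 0.002310 S → |Z| = 1/|Y| = 432.8 Ω, ∠Z = −∠Y = 60.90°

60.90°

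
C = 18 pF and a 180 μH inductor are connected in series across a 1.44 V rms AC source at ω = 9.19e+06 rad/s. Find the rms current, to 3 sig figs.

X_L = ωL = 1650 Ω
X_C = 1/(ωC) = 6050 Ω
Net reactance X = X_L − X_C = -4390 Ω
Z = − j4390 Ω
|Z| = √(0² + 4390²) = 4390 Ω
I = V/|Z| = 1.44/4390 = 328 μA

328 μA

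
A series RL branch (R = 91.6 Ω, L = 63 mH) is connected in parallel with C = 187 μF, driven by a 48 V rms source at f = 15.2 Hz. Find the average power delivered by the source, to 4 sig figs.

ω = 2πf = 95.50 rad/s
X_L = ωL = 6.017 Ω
X_C = 1/(ωC) = 55.99 Ω
Branch 1 (R+jX_L): Z₁ = 91.60 + j6.017 Ω, |Z₁| = 91.80 Ω
Branch 2 (−jX_C): Z₂ = −j55.99 Ω
Parallel: Z = Z₁Z₂/(Z₁+Z₂), |Z| = 49.26 Ω, ∠Z = -57.63°
I = V/|Z| = 974.4 mA
P = VI cos φ = 48 × 0.9744 × cos(-57.63°) = 25.04 W

25.04 W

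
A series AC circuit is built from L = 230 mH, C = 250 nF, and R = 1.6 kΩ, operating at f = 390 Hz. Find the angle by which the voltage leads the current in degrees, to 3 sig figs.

-33.7°

ω = 2πf = 2450 rad/s
X_L = ωL = 564 Ω
X_C = 1/(ωC) = 1630 Ω
Net reactance X = X_L − X_C = -1070 Ω
Z = 1600 − j1070 Ω
|Z| = √(1600² + 1070²) = 1920 Ω
∠Z = arctan(-1070/1600) = -33.7°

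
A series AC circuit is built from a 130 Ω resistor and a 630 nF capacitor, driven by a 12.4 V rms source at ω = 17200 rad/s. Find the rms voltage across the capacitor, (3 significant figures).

X_C = 1/(ωC) = 92.3 Ω
Z = 130 − j92.3 Ω
|Z| = √(130² + 92.3²) = 159 Ω
I = V/|Z| = 77.8 mA
V_C = I·|Z_C| = 0.0778 × 92.3 = 7.18 V

7.18 V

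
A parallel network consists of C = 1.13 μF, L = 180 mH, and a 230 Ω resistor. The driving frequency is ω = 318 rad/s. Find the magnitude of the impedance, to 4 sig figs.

56.64 Ω

X_L = ωL = 57.24 Ω
X_C = 1/(ωC) = 2783 Ω
Parallel: admittances add. Y = 1/R + 1/(jωL) + jωC
Y = (0.004348 − j0.01711) S
|Y| = 0.01765 S → |Z| = 1/|Y| = 56.64 Ω, ∠Z = −∠Y = 75.74°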